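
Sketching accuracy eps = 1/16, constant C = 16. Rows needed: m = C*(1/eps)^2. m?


1/eps = 16.
(1/eps)^2 = 256.
m = 16*256 = 4096.

4096


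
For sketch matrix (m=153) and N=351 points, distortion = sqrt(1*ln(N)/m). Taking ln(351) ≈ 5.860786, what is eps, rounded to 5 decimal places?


ln(351) ≈ 5.860786.
1*ln(N)/m ≈ 1*5.860786/153 ≈ 0.03830579.
eps = sqrt(0.03830579) ≈ 0.1957187 ≈ 0.19572.

0.19572


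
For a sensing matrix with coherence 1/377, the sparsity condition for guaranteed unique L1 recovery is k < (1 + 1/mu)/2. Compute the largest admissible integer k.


1/mu = 377.
1 + 1/mu = 378.
(1 + 1/mu)/2 = 189 is an integer and the inequality is strict, so k_max = 189 - 1 = 188.

188


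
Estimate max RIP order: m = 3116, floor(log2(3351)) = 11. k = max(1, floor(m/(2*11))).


floor(log2(3351)) = 11.
2*11 = 22.
m/(2*floor(log2(n))) = 3116/22 ≈ 141.6364.
floor = 141.
k = max(1, 141) = 141.

141


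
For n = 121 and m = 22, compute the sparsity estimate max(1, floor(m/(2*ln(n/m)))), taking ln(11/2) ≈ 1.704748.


n/m = 121/22 = 11/2.
ln(n/m) ≈ 1.704748.
2*ln(n/m) ≈ 3.409496.
m/(2*ln(n/m)) ≈ 22/3.409496 ≈ 6.4526.
floor = 6.
k_max = max(1, 6) = 6.

6


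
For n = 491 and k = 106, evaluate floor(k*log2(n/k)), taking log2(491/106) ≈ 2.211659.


log2(n/k) = log2(491/106) ≈ 2.211659.
k*log2(n/k) ≈ 106*2.211659 = 234.435854.
floor(234.435854) = 234.

234


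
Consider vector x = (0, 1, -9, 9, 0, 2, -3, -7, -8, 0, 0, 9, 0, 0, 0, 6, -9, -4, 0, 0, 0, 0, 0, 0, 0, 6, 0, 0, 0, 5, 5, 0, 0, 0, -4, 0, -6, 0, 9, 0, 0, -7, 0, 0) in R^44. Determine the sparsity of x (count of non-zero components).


Non-zero positions: [1, 2, 3, 5, 6, 7, 8, 11, 15, 16, 17, 25, 29, 30, 34, 36, 38, 41].
Sparsity = 18.

18


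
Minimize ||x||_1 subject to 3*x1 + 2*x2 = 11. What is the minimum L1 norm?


Axis intercepts:
  x1 = 11/3, x2 = 0: L1 = 11/3
  x1 = 0, x2 = 11/2: L1 = 11/2
x* = (11/3, 0)
||x*||_1 = 11/3.

11/3


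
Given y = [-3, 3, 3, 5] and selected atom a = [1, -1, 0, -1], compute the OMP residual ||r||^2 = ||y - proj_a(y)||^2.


a^T a = 3.
a^T y = -11.
coeff = -11/3 = -11/3.
||r||^2 = 35/3.

35/3


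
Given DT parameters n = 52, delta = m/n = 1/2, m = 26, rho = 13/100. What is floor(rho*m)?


m = 1/2*52 = 26.
rho = 13/100.
rho*m = 13/100*26 = 3.38.
k = floor(3.38) = 3.

3


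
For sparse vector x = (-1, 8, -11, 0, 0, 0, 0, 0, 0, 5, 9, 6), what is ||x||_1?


Non-zero entries: [(0, -1), (1, 8), (2, -11), (9, 5), (10, 9), (11, 6)]
Absolute values: [1, 8, 11, 5, 9, 6]
||x||_1 = sum = 40.

40


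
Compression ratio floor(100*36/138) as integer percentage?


100*m/n = 100*36/138 ≈ 26.087.
floor = 26.

26


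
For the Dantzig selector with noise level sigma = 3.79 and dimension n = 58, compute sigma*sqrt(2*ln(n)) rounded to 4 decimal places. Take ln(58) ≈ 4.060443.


ln(58) ≈ 4.060443.
2*ln(n) ≈ 8.120886.
sqrt(2*ln(n)) ≈ sqrt(8.120886) ≈ 2.849717.
threshold ≈ 3.79*2.849717 = 10.80042743 ≈ 10.8004.

10.8004


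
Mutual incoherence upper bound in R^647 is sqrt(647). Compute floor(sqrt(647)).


25^2 = 625 <= 647 < 676 = 26^2, so 25 <= sqrt(647) < 26.
floor(sqrt(647)) = 25.

25


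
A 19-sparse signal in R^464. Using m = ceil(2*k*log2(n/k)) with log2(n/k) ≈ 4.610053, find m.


log2(n/k) = log2(464/19) ≈ 4.610053.
2*k*log2(n/k) ≈ 2*19*4.610053 = 175.182014.
m = ceil(175.182014) = 176.

176


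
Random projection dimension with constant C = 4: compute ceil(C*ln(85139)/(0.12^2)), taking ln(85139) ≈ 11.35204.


ln(85139) ≈ 11.35204.
eps^2 = 0.12^2 = 0.0144.
C*ln(N)/eps^2 ≈ 4*11.35204/0.0144 ≈ 3153.3444.
m = ceil(3153.3444) = 3154.

3154


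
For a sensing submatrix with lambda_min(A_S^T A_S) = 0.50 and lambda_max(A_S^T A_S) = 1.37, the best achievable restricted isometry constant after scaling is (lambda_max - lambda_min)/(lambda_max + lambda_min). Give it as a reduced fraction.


lambda_max - lambda_min = 1.37 - 0.50 = 0.87.
lambda_max + lambda_min = 1.37 + 0.50 = 1.87.
delta = 0.87/1.87 = 87/187.

87/187


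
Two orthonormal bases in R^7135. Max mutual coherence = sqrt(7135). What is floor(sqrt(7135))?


84^2 = 7056 <= 7135 < 7225 = 85^2, so 84 <= sqrt(7135) < 85.
floor(sqrt(7135)) = 84.

84


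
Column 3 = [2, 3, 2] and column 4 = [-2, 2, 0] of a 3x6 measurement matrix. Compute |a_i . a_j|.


Inner product: 2*-2 + 3*2 + 2*0
Products: [-4, 6, 0]
Sum = 2.
|dot| = 2.

2


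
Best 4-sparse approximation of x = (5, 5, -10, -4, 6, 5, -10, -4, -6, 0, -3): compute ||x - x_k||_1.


Sorted |x_i| descending: [10, 10, 6, 6, 5, 5, 5, 4, 4, 3, 0]
Keep top 4: [10, 10, 6, 6]
Tail entries: [5, 5, 5, 4, 4, 3, 0]
L1 error = sum of tail = 26.

26


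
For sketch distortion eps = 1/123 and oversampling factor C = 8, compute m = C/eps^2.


1/eps = 123.
(1/eps)^2 = 15129.
m = 8*15129 = 121032.

121032


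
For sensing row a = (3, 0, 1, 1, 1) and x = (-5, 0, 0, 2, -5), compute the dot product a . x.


Non-zero terms: ['3*-5', '1*2', '1*-5']
Products: [-15, 2, -5]
y = sum = -18.

-18


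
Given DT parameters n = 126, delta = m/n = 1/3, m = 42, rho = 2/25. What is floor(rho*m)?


m = 1/3*126 = 42.
rho = 2/25.
rho*m = 2/25*42 = 3.36.
k = floor(3.36) = 3.

3


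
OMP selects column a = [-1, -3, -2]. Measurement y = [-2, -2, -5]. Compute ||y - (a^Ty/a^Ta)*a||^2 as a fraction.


a^T a = 14.
a^T y = 18.
coeff = 18/14 = 9/7.
||r||^2 = 69/7.

69/7


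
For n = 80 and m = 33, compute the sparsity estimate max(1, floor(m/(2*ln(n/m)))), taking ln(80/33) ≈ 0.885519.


n/m = 80/33.
ln(n/m) ≈ 0.885519.
2*ln(n/m) ≈ 1.771038.
m/(2*ln(n/m)) ≈ 33/1.771038 ≈ 18.6331.
floor = 18.
k_max = max(1, 18) = 18.

18


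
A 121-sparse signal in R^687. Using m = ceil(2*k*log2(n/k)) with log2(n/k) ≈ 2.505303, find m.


log2(n/k) = log2(687/121) ≈ 2.505303.
2*k*log2(n/k) ≈ 2*121*2.505303 = 606.283326.
m = ceil(606.283326) = 607.

607


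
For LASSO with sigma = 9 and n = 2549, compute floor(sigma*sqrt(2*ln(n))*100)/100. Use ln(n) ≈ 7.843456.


ln(2549) ≈ 7.843456.
2*ln(n) ≈ 15.686912.
sqrt(2*ln(n)) ≈ sqrt(15.686912) ≈ 3.960671.
lambda ≈ 9*3.960671 = 35.646039.
floor(lambda*100)/100 = 35.64.

35.64


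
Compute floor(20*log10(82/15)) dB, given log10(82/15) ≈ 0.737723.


||x||/||e|| = 82/15.
log10(82/15) ≈ 0.737723.
20*log10(||x||/||e||) ≈ 20*0.737723 = 14.75446.
floor(14.75446) = 14.

14


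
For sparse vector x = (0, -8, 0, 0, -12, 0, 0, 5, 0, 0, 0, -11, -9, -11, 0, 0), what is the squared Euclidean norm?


Non-zero entries: [(1, -8), (4, -12), (7, 5), (11, -11), (12, -9), (13, -11)]
Squares: [64, 144, 25, 121, 81, 121]
||x||_2^2 = sum = 556.

556


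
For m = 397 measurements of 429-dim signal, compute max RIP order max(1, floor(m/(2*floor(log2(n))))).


floor(log2(429)) = 8.
2*8 = 16.
m/(2*floor(log2(n))) = 397/16 ≈ 24.8125.
floor = 24.
k = max(1, 24) = 24.

24


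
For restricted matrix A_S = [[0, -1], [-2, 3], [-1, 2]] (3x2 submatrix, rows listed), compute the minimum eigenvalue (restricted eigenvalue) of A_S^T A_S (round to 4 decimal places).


A_S^T A_S = [[5, -8], [-8, 14]].
trace = 19.
det = 6.
disc = trace^2 - 4*det = 361 - 4*6 = 337.
sqrt(337) ≈ 18.357560.
lam_min = (19 - sqrt(337))/2 ≈ (19 - 18.357560)/2 = 0.32122 ≈ 0.3212.

0.3212


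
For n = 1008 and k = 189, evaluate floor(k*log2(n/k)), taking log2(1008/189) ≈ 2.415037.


log2(n/k) = log2(1008/189) ≈ 2.415037.
k*log2(n/k) ≈ 189*2.415037 = 456.441993.
floor(456.441993) = 456.

456


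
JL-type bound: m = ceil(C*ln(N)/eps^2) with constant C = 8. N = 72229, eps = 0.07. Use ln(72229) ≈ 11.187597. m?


ln(72229) ≈ 11.187597.
eps^2 = 0.07^2 = 0.0049.
C*ln(N)/eps^2 ≈ 8*11.187597/0.0049 ≈ 18265.4645.
m = ceil(18265.4645) = 18266.

18266


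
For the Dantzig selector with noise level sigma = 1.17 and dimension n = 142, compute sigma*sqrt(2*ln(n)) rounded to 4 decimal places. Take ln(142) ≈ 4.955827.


ln(142) ≈ 4.955827.
2*ln(n) ≈ 9.911654.
sqrt(2*ln(n)) ≈ sqrt(9.911654) ≈ 3.148278.
threshold ≈ 1.17*3.148278 = 3.68348526 ≈ 3.6835.

3.6835


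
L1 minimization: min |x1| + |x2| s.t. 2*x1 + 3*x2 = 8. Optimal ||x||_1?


Axis intercepts:
  x1 = 4, x2 = 0: L1 = 4
  x1 = 0, x2 = 8/3: L1 = 8/3
x* = (0, 8/3)
||x*||_1 = 8/3.

8/3


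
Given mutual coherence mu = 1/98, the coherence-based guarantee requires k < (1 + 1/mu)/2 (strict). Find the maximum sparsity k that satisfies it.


1/mu = 98.
1 + 1/mu = 99.
(1 + 1/mu)/2 = 49.5 is not an integer, so k_max = floor(49.5) = 49.

49


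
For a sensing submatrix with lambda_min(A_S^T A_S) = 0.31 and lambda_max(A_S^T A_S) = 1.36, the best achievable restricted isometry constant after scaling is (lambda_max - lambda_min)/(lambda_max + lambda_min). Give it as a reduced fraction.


lambda_max - lambda_min = 1.36 - 0.31 = 1.05.
lambda_max + lambda_min = 1.36 + 0.31 = 1.67.
delta = 1.05/1.67 = 105/167.

105/167


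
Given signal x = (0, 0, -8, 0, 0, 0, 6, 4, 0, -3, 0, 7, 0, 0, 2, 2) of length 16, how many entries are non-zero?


Non-zero positions: [2, 6, 7, 9, 11, 14, 15].
Sparsity = 7.

7


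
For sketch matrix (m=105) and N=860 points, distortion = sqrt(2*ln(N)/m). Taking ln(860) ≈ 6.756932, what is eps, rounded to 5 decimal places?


ln(860) ≈ 6.756932.
2*ln(N)/m ≈ 2*6.756932/105 ≈ 0.12870347.
eps = sqrt(0.12870347) ≈ 0.3587527 ≈ 0.35875.

0.35875


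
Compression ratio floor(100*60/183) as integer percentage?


100*m/n = 100*60/183 ≈ 32.7869.
floor = 32.

32


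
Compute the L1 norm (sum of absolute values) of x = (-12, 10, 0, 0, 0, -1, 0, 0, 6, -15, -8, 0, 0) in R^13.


Non-zero entries: [(0, -12), (1, 10), (5, -1), (8, 6), (9, -15), (10, -8)]
Absolute values: [12, 10, 1, 6, 15, 8]
||x||_1 = sum = 52.

52


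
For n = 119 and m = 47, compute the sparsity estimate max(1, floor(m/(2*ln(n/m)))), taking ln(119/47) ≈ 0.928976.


n/m = 119/47.
ln(n/m) ≈ 0.928976.
2*ln(n/m) ≈ 1.857952.
m/(2*ln(n/m)) ≈ 47/1.857952 ≈ 25.2967.
floor = 25.
k_max = max(1, 25) = 25.

25


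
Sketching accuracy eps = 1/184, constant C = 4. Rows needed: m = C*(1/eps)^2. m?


1/eps = 184.
(1/eps)^2 = 33856.
m = 4*33856 = 135424.

135424


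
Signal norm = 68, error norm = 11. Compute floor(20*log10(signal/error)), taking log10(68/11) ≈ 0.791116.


||x||/||e|| = 68/11.
log10(68/11) ≈ 0.791116.
20*log10(||x||/||e||) ≈ 20*0.791116 = 15.82232.
floor(15.82232) = 15.

15


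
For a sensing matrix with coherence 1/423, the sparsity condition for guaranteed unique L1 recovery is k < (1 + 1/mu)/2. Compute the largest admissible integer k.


1/mu = 423.
1 + 1/mu = 424.
(1 + 1/mu)/2 = 212 is an integer and the inequality is strict, so k_max = 212 - 1 = 211.

211


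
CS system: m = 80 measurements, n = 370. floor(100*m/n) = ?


100*m/n = 100*80/370 ≈ 21.6216.
floor = 21.

21


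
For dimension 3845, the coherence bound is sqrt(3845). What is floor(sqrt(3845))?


62^2 = 3844 <= 3845 < 3969 = 63^2, so 62 <= sqrt(3845) < 63.
floor(sqrt(3845)) = 62.

62


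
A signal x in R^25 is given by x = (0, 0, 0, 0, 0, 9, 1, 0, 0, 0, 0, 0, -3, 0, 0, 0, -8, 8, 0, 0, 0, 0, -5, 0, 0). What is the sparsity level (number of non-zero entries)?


Non-zero positions: [5, 6, 12, 16, 17, 22].
Sparsity = 6.

6


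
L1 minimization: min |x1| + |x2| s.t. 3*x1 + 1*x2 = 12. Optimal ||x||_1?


Axis intercepts:
  x1 = 4, x2 = 0: L1 = 4
  x1 = 0, x2 = 12: L1 = 12
x* = (4, 0)
||x*||_1 = 4.

4


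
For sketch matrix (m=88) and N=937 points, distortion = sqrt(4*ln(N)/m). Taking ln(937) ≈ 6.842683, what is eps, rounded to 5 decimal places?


ln(937) ≈ 6.842683.
4*ln(N)/m ≈ 4*6.842683/88 ≈ 0.31103105.
eps = sqrt(0.31103105) ≈ 0.5577016 ≈ 0.55770.

0.55770


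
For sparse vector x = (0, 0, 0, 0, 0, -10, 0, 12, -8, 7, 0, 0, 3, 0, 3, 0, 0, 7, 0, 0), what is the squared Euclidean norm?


Non-zero entries: [(5, -10), (7, 12), (8, -8), (9, 7), (12, 3), (14, 3), (17, 7)]
Squares: [100, 144, 64, 49, 9, 9, 49]
||x||_2^2 = sum = 424.

424


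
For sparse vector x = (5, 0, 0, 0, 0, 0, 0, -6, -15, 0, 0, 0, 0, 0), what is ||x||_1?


Non-zero entries: [(0, 5), (7, -6), (8, -15)]
Absolute values: [5, 6, 15]
||x||_1 = sum = 26.

26


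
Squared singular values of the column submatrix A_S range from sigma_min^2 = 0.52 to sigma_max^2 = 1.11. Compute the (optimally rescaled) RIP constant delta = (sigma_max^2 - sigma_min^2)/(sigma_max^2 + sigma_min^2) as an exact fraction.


lambda_max - lambda_min = 1.11 - 0.52 = 0.59.
lambda_max + lambda_min = 1.11 + 0.52 = 1.63.
delta = 0.59/1.63 = 59/163.

59/163


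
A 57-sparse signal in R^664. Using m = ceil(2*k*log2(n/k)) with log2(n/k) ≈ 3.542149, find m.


log2(n/k) = log2(664/57) ≈ 3.542149.
2*k*log2(n/k) ≈ 2*57*3.542149 = 403.804986.
m = ceil(403.804986) = 404.

404


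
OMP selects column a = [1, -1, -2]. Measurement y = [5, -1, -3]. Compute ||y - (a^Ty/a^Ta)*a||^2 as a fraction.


a^T a = 6.
a^T y = 12.
coeff = 12/6 = 2.
||r||^2 = 11.

11


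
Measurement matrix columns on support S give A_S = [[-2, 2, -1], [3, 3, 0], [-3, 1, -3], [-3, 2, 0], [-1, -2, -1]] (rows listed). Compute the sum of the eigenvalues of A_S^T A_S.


Sum of eigenvalues of A_S^T A_S = trace(A_S^T A_S) = sum of squared column norms of A_S.
A_S^T A_S diagonal: [32, 22, 11].
trace = 32 + 22 + 11 = 65.

65


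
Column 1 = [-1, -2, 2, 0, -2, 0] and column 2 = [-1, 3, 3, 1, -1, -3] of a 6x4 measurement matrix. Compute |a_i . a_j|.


Inner product: -1*-1 + -2*3 + 2*3 + 0*1 + -2*-1 + 0*-3
Products: [1, -6, 6, 0, 2, 0]
Sum = 3.
|dot| = 3.

3


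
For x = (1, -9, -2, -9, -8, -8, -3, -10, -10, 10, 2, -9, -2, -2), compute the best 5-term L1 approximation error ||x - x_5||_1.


Sorted |x_i| descending: [10, 10, 10, 9, 9, 9, 8, 8, 3, 2, 2, 2, 2, 1]
Keep top 5: [10, 10, 10, 9, 9]
Tail entries: [9, 8, 8, 3, 2, 2, 2, 2, 1]
L1 error = sum of tail = 37.

37


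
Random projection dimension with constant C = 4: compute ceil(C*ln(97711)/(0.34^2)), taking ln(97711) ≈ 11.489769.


ln(97711) ≈ 11.489769.
eps^2 = 0.34^2 = 0.1156.
C*ln(N)/eps^2 ≈ 4*11.489769/0.1156 ≈ 397.5699.
m = ceil(397.5699) = 398.

398


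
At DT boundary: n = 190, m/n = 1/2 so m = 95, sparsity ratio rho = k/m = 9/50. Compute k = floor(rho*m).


m = 1/2*190 = 95.
rho = 9/50.
rho*m = 9/50*95 = 17.1.
k = floor(17.1) = 17.

17


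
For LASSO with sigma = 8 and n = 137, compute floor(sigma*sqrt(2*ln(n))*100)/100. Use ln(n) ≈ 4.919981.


ln(137) ≈ 4.919981.
2*ln(n) ≈ 9.839962.
sqrt(2*ln(n)) ≈ sqrt(9.839962) ≈ 3.136871.
lambda ≈ 8*3.136871 = 25.094968.
floor(lambda*100)/100 = 25.09.

25.09


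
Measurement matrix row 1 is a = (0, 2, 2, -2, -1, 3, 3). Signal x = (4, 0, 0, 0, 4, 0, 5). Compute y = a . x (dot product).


Non-zero terms: ['0*4', '-1*4', '3*5']
Products: [0, -4, 15]
y = sum = 11.

11


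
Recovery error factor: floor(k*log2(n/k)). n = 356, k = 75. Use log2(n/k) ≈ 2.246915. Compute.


log2(n/k) = log2(356/75) ≈ 2.246915.
k*log2(n/k) ≈ 75*2.246915 = 168.518625.
floor(168.518625) = 168.

168


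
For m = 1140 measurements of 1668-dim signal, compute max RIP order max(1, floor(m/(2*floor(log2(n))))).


floor(log2(1668)) = 10.
2*10 = 20.
m/(2*floor(log2(n))) = 1140/20 ≈ 57.0.
floor = 57.
k = max(1, 57) = 57.

57


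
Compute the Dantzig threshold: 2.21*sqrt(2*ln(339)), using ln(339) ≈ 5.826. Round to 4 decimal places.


ln(339) ≈ 5.826.
2*ln(n) ≈ 11.652.
sqrt(2*ln(n)) ≈ sqrt(11.652) ≈ 3.413503.
threshold ≈ 2.21*3.413503 = 7.54384163 ≈ 7.5438.

7.5438


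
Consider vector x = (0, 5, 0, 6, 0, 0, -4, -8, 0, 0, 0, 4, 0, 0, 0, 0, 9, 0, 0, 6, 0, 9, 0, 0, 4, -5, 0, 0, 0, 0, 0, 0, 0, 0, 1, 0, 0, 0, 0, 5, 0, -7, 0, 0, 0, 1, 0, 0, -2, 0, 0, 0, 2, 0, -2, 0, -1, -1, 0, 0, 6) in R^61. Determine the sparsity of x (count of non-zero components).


Non-zero positions: [1, 3, 6, 7, 11, 16, 19, 21, 24, 25, 34, 39, 41, 45, 48, 52, 54, 56, 57, 60].
Sparsity = 20.

20


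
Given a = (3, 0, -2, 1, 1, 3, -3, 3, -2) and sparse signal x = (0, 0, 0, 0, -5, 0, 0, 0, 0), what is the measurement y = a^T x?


Non-zero terms: ['1*-5']
Products: [-5]
y = sum = -5.

-5


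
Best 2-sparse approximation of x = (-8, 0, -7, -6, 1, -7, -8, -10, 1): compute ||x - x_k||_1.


Sorted |x_i| descending: [10, 8, 8, 7, 7, 6, 1, 1, 0]
Keep top 2: [10, 8]
Tail entries: [8, 7, 7, 6, 1, 1, 0]
L1 error = sum of tail = 30.

30


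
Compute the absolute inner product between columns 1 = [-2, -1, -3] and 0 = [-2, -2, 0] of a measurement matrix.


Inner product: -2*-2 + -1*-2 + -3*0
Products: [4, 2, 0]
Sum = 6.
|dot| = 6.

6


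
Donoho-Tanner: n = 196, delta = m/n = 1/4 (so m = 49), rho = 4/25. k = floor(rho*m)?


m = 1/4*196 = 49.
rho = 4/25.
rho*m = 4/25*49 = 7.84.
k = floor(7.84) = 7.

7


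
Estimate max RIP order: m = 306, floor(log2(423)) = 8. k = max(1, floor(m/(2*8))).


floor(log2(423)) = 8.
2*8 = 16.
m/(2*floor(log2(n))) = 306/16 ≈ 19.125.
floor = 19.
k = max(1, 19) = 19.

19


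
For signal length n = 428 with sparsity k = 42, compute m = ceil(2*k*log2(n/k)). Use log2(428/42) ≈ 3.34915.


log2(n/k) = log2(428/42) ≈ 3.34915.
2*k*log2(n/k) ≈ 2*42*3.34915 = 281.3286.
m = ceil(281.3286) = 282.

282


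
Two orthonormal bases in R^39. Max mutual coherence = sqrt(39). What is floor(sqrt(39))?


6^2 = 36 <= 39 < 49 = 7^2, so 6 <= sqrt(39) < 7.
floor(sqrt(39)) = 6.

6


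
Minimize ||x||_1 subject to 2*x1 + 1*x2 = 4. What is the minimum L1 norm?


Axis intercepts:
  x1 = 2, x2 = 0: L1 = 2
  x1 = 0, x2 = 4: L1 = 4
x* = (2, 0)
||x*||_1 = 2.

2


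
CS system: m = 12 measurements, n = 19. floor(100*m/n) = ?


100*m/n = 100*12/19 ≈ 63.1579.
floor = 63.

63


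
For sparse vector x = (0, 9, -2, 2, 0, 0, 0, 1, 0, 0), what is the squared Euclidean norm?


Non-zero entries: [(1, 9), (2, -2), (3, 2), (7, 1)]
Squares: [81, 4, 4, 1]
||x||_2^2 = sum = 90.

90


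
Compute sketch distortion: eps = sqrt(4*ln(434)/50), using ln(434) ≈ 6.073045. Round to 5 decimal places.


ln(434) ≈ 6.073045.
4*ln(N)/m ≈ 4*6.073045/50 ≈ 0.4858436.
eps = sqrt(0.4858436) ≈ 0.6970248 ≈ 0.69702.

0.69702


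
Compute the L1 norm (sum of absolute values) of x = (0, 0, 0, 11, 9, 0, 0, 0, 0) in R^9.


Non-zero entries: [(3, 11), (4, 9)]
Absolute values: [11, 9]
||x||_1 = sum = 20.

20


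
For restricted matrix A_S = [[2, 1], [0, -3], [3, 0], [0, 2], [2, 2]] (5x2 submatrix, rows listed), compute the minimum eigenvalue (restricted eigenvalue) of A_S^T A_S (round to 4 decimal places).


A_S^T A_S = [[17, 6], [6, 18]].
trace = 35.
det = 270.
disc = trace^2 - 4*det = 1225 - 4*270 = 145.
sqrt(145) ≈ 12.041595.
lam_min = (35 - sqrt(145))/2 ≈ (35 - 12.041595)/2 = 11.4792025 ≈ 11.4792.

11.4792


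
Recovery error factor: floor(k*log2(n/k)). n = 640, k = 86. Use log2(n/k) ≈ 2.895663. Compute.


log2(n/k) = log2(640/86) ≈ 2.895663.
k*log2(n/k) ≈ 86*2.895663 = 249.027018.
floor(249.027018) = 249.

249


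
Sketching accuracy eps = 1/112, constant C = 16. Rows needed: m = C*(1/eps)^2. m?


1/eps = 112.
(1/eps)^2 = 12544.
m = 16*12544 = 200704.

200704


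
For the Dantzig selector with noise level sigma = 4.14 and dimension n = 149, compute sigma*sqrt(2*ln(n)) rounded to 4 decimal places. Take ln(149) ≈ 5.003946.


ln(149) ≈ 5.003946.
2*ln(n) ≈ 10.007892.
sqrt(2*ln(n)) ≈ sqrt(10.007892) ≈ 3.163525.
threshold ≈ 4.14*3.163525 = 13.0969935 ≈ 13.0970.

13.0970


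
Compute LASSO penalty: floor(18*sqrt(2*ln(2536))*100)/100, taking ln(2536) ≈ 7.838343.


ln(2536) ≈ 7.838343.
2*ln(n) ≈ 15.676686.
sqrt(2*ln(n)) ≈ sqrt(15.676686) ≈ 3.959379.
lambda ≈ 18*3.959379 = 71.268822.
floor(lambda*100)/100 = 71.26.

71.26


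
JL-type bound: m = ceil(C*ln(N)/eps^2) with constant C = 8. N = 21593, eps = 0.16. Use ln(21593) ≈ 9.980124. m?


ln(21593) ≈ 9.980124.
eps^2 = 0.16^2 = 0.0256.
C*ln(N)/eps^2 ≈ 8*9.980124/0.0256 ≈ 3118.7888.
m = ceil(3118.7888) = 3119.

3119


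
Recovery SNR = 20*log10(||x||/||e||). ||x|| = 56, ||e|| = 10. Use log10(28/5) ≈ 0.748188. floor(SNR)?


||x||/||e|| = 56/10 = 28/5.
log10(28/5) ≈ 0.748188.
20*log10(||x||/||e||) ≈ 20*0.748188 = 14.96376.
floor(14.96376) = 14.

14


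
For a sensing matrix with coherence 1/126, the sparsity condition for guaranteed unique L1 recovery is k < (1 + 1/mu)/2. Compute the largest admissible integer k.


1/mu = 126.
1 + 1/mu = 127.
(1 + 1/mu)/2 = 63.5 is not an integer, so k_max = floor(63.5) = 63.

63


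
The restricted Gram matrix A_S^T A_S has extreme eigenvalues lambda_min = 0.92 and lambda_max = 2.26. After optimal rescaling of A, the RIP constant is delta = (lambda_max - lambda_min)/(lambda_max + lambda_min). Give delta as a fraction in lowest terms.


lambda_max - lambda_min = 2.26 - 0.92 = 1.34.
lambda_max + lambda_min = 2.26 + 0.92 = 3.18.
delta = 1.34/3.18 = 134/318 = 67/159.

67/159


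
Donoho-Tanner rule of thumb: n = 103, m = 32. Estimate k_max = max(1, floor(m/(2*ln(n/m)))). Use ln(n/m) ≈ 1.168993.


n/m = 103/32.
ln(n/m) ≈ 1.168993.
2*ln(n/m) ≈ 2.337986.
m/(2*ln(n/m)) ≈ 32/2.337986 ≈ 13.687.
floor = 13.
k_max = max(1, 13) = 13.

13


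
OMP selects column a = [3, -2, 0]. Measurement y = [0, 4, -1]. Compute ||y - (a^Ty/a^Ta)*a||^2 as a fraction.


a^T a = 13.
a^T y = -8.
coeff = -8/13 = -8/13.
||r||^2 = 157/13.

157/13


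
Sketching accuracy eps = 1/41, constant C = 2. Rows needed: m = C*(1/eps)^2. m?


1/eps = 41.
(1/eps)^2 = 1681.
m = 2*1681 = 3362.

3362


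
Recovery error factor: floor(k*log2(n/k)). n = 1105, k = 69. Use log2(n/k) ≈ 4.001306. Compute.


log2(n/k) = log2(1105/69) ≈ 4.001306.
k*log2(n/k) ≈ 69*4.001306 = 276.090114.
floor(276.090114) = 276.

276


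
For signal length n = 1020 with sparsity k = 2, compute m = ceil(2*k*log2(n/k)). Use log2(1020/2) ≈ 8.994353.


log2(n/k) = log2(1020/2) ≈ 8.994353.
2*k*log2(n/k) ≈ 2*2*8.994353 = 35.977412.
m = ceil(35.977412) = 36.

36


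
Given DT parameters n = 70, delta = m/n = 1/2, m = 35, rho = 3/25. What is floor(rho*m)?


m = 1/2*70 = 35.
rho = 3/25.
rho*m = 3/25*35 = 4.2.
k = floor(4.2) = 4.

4


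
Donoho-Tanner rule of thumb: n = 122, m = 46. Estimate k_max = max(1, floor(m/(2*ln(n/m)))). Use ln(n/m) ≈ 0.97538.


n/m = 122/46 = 61/23.
ln(n/m) ≈ 0.97538.
2*ln(n/m) ≈ 1.95076.
m/(2*ln(n/m)) ≈ 46/1.95076 ≈ 23.5806.
floor = 23.
k_max = max(1, 23) = 23.

23


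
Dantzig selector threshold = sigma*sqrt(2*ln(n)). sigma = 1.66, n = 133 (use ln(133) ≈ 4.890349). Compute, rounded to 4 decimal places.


ln(133) ≈ 4.890349.
2*ln(n) ≈ 9.780698.
sqrt(2*ln(n)) ≈ sqrt(9.780698) ≈ 3.127411.
threshold ≈ 1.66*3.127411 = 5.19150226 ≈ 5.1915.

5.1915


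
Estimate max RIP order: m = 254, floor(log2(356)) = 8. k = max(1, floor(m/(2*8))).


floor(log2(356)) = 8.
2*8 = 16.
m/(2*floor(log2(n))) = 254/16 ≈ 15.875.
floor = 15.
k = max(1, 15) = 15.

15


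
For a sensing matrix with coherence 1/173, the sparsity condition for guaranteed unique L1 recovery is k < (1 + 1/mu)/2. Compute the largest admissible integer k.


1/mu = 173.
1 + 1/mu = 174.
(1 + 1/mu)/2 = 87 is an integer and the inequality is strict, so k_max = 87 - 1 = 86.

86


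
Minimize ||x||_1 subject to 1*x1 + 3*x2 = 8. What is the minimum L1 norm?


Axis intercepts:
  x1 = 8, x2 = 0: L1 = 8
  x1 = 0, x2 = 8/3: L1 = 8/3
x* = (0, 8/3)
||x*||_1 = 8/3.

8/3


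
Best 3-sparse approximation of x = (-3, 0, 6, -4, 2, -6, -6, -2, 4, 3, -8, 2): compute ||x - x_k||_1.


Sorted |x_i| descending: [8, 6, 6, 6, 4, 4, 3, 3, 2, 2, 2, 0]
Keep top 3: [8, 6, 6]
Tail entries: [6, 4, 4, 3, 3, 2, 2, 2, 0]
L1 error = sum of tail = 26.

26


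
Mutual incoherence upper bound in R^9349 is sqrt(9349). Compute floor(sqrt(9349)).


96^2 = 9216 <= 9349 < 9409 = 97^2, so 96 <= sqrt(9349) < 97.
floor(sqrt(9349)) = 96.

96


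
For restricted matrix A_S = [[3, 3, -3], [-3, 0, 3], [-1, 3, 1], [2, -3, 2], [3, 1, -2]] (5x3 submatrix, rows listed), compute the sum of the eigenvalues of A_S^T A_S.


Sum of eigenvalues of A_S^T A_S = trace(A_S^T A_S) = sum of squared column norms of A_S.
A_S^T A_S diagonal: [32, 28, 27].
trace = 32 + 28 + 27 = 87.

87


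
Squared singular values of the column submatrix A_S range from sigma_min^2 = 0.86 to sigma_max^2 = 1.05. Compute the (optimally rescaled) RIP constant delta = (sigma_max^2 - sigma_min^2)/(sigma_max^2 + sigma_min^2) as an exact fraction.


lambda_max - lambda_min = 1.05 - 0.86 = 0.19.
lambda_max + lambda_min = 1.05 + 0.86 = 1.91.
delta = 0.19/1.91 = 19/191.

19/191


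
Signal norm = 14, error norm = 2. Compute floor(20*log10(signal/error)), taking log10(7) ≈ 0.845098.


||x||/||e|| = 14/2 = 7.
log10(7) ≈ 0.845098.
20*log10(||x||/||e||) ≈ 20*0.845098 = 16.90196.
floor(16.90196) = 16.

16


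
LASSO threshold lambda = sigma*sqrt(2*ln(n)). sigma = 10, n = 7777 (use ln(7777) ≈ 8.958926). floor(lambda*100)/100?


ln(7777) ≈ 8.958926.
2*ln(n) ≈ 17.917852.
sqrt(2*ln(n)) ≈ sqrt(17.917852) ≈ 4.232948.
lambda ≈ 10*4.232948 = 42.32948.
floor(lambda*100)/100 = 42.32.

42.32


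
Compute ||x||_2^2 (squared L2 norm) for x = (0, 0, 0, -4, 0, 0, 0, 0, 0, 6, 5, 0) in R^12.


Non-zero entries: [(3, -4), (9, 6), (10, 5)]
Squares: [16, 36, 25]
||x||_2^2 = sum = 77.

77


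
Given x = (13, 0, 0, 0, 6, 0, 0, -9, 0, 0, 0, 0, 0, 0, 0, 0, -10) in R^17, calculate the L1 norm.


Non-zero entries: [(0, 13), (4, 6), (7, -9), (16, -10)]
Absolute values: [13, 6, 9, 10]
||x||_1 = sum = 38.

38


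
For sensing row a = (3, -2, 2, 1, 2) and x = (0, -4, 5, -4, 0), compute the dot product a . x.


Non-zero terms: ['-2*-4', '2*5', '1*-4']
Products: [8, 10, -4]
y = sum = 14.

14


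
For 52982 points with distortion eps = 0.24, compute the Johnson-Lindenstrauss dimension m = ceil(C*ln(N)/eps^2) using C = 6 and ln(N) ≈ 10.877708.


ln(52982) ≈ 10.877708.
eps^2 = 0.24^2 = 0.0576.
C*ln(N)/eps^2 ≈ 6*10.877708/0.0576 ≈ 1133.0946.
m = ceil(1133.0946) = 1134.

1134


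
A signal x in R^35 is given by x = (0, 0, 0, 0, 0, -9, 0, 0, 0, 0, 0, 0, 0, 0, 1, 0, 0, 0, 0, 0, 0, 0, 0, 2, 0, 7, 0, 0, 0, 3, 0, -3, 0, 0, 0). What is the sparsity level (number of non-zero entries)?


Non-zero positions: [5, 14, 23, 25, 29, 31].
Sparsity = 6.

6


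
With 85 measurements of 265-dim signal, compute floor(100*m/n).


100*m/n = 100*85/265 ≈ 32.0755.
floor = 32.

32


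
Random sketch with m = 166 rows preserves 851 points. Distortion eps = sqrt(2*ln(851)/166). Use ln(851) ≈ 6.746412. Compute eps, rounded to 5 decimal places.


ln(851) ≈ 6.746412.
2*ln(N)/m ≈ 2*6.746412/166 ≈ 0.08128207.
eps = sqrt(0.08128207) ≈ 0.2851001 ≈ 0.28510.

0.28510


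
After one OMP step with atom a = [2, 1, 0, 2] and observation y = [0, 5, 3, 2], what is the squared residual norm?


a^T a = 9.
a^T y = 9.
coeff = 9/9 = 1.
||r||^2 = 29.

29


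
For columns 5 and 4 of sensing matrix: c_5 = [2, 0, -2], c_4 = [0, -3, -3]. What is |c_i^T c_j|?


Inner product: 2*0 + 0*-3 + -2*-3
Products: [0, 0, 6]
Sum = 6.
|dot| = 6.

6


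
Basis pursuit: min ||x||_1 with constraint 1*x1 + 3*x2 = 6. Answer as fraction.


Axis intercepts:
  x1 = 6, x2 = 0: L1 = 6
  x1 = 0, x2 = 2: L1 = 2
x* = (0, 2)
||x*||_1 = 2.

2


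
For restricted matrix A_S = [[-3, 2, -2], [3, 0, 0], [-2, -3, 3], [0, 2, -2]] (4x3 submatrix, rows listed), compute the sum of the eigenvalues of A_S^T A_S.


Sum of eigenvalues of A_S^T A_S = trace(A_S^T A_S) = sum of squared column norms of A_S.
A_S^T A_S diagonal: [22, 17, 17].
trace = 22 + 17 + 17 = 56.

56


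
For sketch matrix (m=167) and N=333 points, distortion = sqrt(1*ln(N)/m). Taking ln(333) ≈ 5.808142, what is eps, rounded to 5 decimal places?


ln(333) ≈ 5.808142.
1*ln(N)/m ≈ 1*5.808142/167 ≈ 0.03477929.
eps = sqrt(0.03477929) ≈ 0.1864921 ≈ 0.18649.

0.18649


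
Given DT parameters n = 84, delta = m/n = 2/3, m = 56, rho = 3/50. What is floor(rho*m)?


m = 2/3*84 = 56.
rho = 3/50.
rho*m = 3/50*56 = 3.36.
k = floor(3.36) = 3.

3


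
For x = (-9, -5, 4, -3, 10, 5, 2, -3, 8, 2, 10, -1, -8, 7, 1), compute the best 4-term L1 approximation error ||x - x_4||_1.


Sorted |x_i| descending: [10, 10, 9, 8, 8, 7, 5, 5, 4, 3, 3, 2, 2, 1, 1]
Keep top 4: [10, 10, 9, 8]
Tail entries: [8, 7, 5, 5, 4, 3, 3, 2, 2, 1, 1]
L1 error = sum of tail = 41.

41


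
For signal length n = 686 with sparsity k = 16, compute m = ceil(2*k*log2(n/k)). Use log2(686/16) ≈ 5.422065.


log2(n/k) = log2(686/16) ≈ 5.422065.
2*k*log2(n/k) ≈ 2*16*5.422065 = 173.50608.
m = ceil(173.50608) = 174.

174


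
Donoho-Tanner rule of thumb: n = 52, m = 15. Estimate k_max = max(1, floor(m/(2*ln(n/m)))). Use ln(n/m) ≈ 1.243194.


n/m = 52/15.
ln(n/m) ≈ 1.243194.
2*ln(n/m) ≈ 2.486388.
m/(2*ln(n/m)) ≈ 15/2.486388 ≈ 6.0328.
floor = 6.
k_max = max(1, 6) = 6.

6


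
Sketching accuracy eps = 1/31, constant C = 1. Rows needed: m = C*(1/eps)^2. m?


1/eps = 31.
(1/eps)^2 = 961.
m = 1*961 = 961.

961


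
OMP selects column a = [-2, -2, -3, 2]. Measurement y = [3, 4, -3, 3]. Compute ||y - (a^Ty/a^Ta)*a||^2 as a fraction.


a^T a = 21.
a^T y = 1.
coeff = 1/21 = 1/21.
||r||^2 = 902/21.

902/21


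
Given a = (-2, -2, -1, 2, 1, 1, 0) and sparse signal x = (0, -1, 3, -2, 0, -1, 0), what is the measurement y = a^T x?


Non-zero terms: ['-2*-1', '-1*3', '2*-2', '1*-1']
Products: [2, -3, -4, -1]
y = sum = -6.

-6


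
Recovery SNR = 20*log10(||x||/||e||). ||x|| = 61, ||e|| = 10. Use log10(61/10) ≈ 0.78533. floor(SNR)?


||x||/||e|| = 61/10.
log10(61/10) ≈ 0.78533.
20*log10(||x||/||e||) ≈ 20*0.78533 = 15.7066.
floor(15.7066) = 15.

15


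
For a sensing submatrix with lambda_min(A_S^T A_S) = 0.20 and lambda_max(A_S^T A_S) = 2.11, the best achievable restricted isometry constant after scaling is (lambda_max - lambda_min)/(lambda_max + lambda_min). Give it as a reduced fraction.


lambda_max - lambda_min = 2.11 - 0.20 = 1.91.
lambda_max + lambda_min = 2.11 + 0.20 = 2.31.
delta = 1.91/2.31 = 191/231.

191/231


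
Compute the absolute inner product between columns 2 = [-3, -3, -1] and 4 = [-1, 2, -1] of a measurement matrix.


Inner product: -3*-1 + -3*2 + -1*-1
Products: [3, -6, 1]
Sum = -2.
|dot| = 2.

2


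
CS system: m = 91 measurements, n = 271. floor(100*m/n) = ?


100*m/n = 100*91/271 ≈ 33.5793.
floor = 33.

33


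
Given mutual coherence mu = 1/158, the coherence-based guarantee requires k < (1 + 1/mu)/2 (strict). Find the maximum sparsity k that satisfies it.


1/mu = 158.
1 + 1/mu = 159.
(1 + 1/mu)/2 = 79.5 is not an integer, so k_max = floor(79.5) = 79.

79


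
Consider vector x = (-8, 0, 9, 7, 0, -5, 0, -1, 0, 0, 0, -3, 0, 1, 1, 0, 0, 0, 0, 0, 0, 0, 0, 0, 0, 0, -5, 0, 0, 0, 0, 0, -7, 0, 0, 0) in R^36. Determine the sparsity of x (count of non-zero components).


Non-zero positions: [0, 2, 3, 5, 7, 11, 13, 14, 26, 32].
Sparsity = 10.

10


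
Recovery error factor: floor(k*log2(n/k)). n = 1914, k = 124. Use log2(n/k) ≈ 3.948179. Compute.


log2(n/k) = log2(1914/124) ≈ 3.948179.
k*log2(n/k) ≈ 124*3.948179 = 489.574196.
floor(489.574196) = 489.

489


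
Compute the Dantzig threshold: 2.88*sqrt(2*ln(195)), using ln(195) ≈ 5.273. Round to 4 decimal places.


ln(195) ≈ 5.273.
2*ln(n) ≈ 10.546.
sqrt(2*ln(n)) ≈ sqrt(10.546) ≈ 3.247461.
threshold ≈ 2.88*3.247461 = 9.35268768 ≈ 9.3527.

9.3527


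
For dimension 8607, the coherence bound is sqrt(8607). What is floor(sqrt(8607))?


92^2 = 8464 <= 8607 < 8649 = 93^2, so 92 <= sqrt(8607) < 93.
floor(sqrt(8607)) = 92.

92


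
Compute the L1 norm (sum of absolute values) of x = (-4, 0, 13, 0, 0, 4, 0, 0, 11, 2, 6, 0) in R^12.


Non-zero entries: [(0, -4), (2, 13), (5, 4), (8, 11), (9, 2), (10, 6)]
Absolute values: [4, 13, 4, 11, 2, 6]
||x||_1 = sum = 40.

40


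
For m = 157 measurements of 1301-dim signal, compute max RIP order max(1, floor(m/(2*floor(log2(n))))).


floor(log2(1301)) = 10.
2*10 = 20.
m/(2*floor(log2(n))) = 157/20 ≈ 7.85.
floor = 7.
k = max(1, 7) = 7.

7


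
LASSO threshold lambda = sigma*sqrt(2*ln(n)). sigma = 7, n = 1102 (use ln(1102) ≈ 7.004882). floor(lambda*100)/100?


ln(1102) ≈ 7.004882.
2*ln(n) ≈ 14.009764.
sqrt(2*ln(n)) ≈ sqrt(14.009764) ≈ 3.742962.
lambda ≈ 7*3.742962 = 26.200734.
floor(lambda*100)/100 = 26.20.

26.20


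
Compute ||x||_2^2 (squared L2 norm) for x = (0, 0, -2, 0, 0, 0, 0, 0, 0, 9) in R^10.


Non-zero entries: [(2, -2), (9, 9)]
Squares: [4, 81]
||x||_2^2 = sum = 85.

85


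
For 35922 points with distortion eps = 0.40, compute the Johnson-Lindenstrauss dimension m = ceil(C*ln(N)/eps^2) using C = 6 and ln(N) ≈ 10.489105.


ln(35922) ≈ 10.489105.
eps^2 = 0.40^2 = 0.16.
C*ln(N)/eps^2 ≈ 6*10.489105/0.16 ≈ 393.3414.
m = ceil(393.3414) = 394.

394


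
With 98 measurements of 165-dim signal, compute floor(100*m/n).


100*m/n = 100*98/165 ≈ 59.3939.
floor = 59.

59


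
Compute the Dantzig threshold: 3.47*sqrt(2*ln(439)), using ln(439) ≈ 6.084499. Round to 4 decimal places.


ln(439) ≈ 6.084499.
2*ln(n) ≈ 12.168998.
sqrt(2*ln(n)) ≈ sqrt(12.168998) ≈ 3.488409.
threshold ≈ 3.47*3.488409 = 12.10477923 ≈ 12.1048.

12.1048


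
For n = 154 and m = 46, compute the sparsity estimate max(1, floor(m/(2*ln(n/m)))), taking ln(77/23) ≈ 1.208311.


n/m = 154/46 = 77/23.
ln(n/m) ≈ 1.208311.
2*ln(n/m) ≈ 2.416622.
m/(2*ln(n/m)) ≈ 46/2.416622 ≈ 19.0348.
floor = 19.
k_max = max(1, 19) = 19.

19


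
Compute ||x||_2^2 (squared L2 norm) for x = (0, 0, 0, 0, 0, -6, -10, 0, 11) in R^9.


Non-zero entries: [(5, -6), (6, -10), (8, 11)]
Squares: [36, 100, 121]
||x||_2^2 = sum = 257.

257


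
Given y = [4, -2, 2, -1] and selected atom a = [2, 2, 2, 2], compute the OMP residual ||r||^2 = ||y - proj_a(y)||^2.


a^T a = 16.
a^T y = 6.
coeff = 6/16 = 3/8.
||r||^2 = 91/4.

91/4


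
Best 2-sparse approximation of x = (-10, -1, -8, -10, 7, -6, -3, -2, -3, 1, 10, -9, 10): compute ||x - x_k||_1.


Sorted |x_i| descending: [10, 10, 10, 10, 9, 8, 7, 6, 3, 3, 2, 1, 1]
Keep top 2: [10, 10]
Tail entries: [10, 10, 9, 8, 7, 6, 3, 3, 2, 1, 1]
L1 error = sum of tail = 60.

60


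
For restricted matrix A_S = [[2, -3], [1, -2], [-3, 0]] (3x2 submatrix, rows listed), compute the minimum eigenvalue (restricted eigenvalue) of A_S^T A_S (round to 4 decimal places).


A_S^T A_S = [[14, -8], [-8, 13]].
trace = 27.
det = 118.
disc = trace^2 - 4*det = 729 - 4*118 = 257.
sqrt(257) ≈ 16.031220.
lam_min = (27 - sqrt(257))/2 ≈ (27 - 16.031220)/2 = 5.48439 ≈ 5.4844.

5.4844


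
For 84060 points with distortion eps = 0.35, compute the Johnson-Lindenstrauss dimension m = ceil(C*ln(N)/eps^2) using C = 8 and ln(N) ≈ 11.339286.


ln(84060) ≈ 11.339286.
eps^2 = 0.35^2 = 0.1225.
C*ln(N)/eps^2 ≈ 8*11.339286/0.1225 ≈ 740.5248.
m = ceil(740.5248) = 741.

741


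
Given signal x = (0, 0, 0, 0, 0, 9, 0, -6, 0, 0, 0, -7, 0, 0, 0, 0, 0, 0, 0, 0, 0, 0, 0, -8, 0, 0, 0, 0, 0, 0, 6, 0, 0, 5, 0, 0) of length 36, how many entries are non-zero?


Non-zero positions: [5, 7, 11, 23, 30, 33].
Sparsity = 6.

6


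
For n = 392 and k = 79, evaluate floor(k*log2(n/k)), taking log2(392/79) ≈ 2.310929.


log2(n/k) = log2(392/79) ≈ 2.310929.
k*log2(n/k) ≈ 79*2.310929 = 182.563391.
floor(182.563391) = 182.

182


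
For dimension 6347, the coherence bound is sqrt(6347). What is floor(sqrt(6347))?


79^2 = 6241 <= 6347 < 6400 = 80^2, so 79 <= sqrt(6347) < 80.
floor(sqrt(6347)) = 79.

79


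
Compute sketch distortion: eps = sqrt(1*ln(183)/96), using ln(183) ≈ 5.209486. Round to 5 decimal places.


ln(183) ≈ 5.209486.
1*ln(N)/m ≈ 1*5.209486/96 ≈ 0.05426548.
eps = sqrt(0.05426548) ≈ 0.2329495 ≈ 0.23295.

0.23295


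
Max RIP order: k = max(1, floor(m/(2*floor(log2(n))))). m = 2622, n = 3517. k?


floor(log2(3517)) = 11.
2*11 = 22.
m/(2*floor(log2(n))) = 2622/22 ≈ 119.1818.
floor = 119.
k = max(1, 119) = 119.

119


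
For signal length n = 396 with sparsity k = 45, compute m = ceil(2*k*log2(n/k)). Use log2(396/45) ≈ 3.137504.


log2(n/k) = log2(396/45) ≈ 3.137504.
2*k*log2(n/k) ≈ 2*45*3.137504 = 282.37536.
m = ceil(282.37536) = 283.

283


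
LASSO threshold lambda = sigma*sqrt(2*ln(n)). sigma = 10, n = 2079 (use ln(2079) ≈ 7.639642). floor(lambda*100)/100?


ln(2079) ≈ 7.639642.
2*ln(n) ≈ 15.279284.
sqrt(2*ln(n)) ≈ sqrt(15.279284) ≈ 3.908872.
lambda ≈ 10*3.908872 = 39.08872.
floor(lambda*100)/100 = 39.08.

39.08


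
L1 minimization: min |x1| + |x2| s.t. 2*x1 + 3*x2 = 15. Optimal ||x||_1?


Axis intercepts:
  x1 = 15/2, x2 = 0: L1 = 15/2
  x1 = 0, x2 = 5: L1 = 5
x* = (0, 5)
||x*||_1 = 5.

5


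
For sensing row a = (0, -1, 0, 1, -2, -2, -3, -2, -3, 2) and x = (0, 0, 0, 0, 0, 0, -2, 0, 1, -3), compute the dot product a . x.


Non-zero terms: ['-3*-2', '-3*1', '2*-3']
Products: [6, -3, -6]
y = sum = -3.

-3


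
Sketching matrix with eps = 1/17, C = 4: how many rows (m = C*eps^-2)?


1/eps = 17.
(1/eps)^2 = 289.
m = 4*289 = 1156.

1156


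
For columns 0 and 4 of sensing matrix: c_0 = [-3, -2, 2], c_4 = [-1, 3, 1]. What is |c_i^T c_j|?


Inner product: -3*-1 + -2*3 + 2*1
Products: [3, -6, 2]
Sum = -1.
|dot| = 1.

1


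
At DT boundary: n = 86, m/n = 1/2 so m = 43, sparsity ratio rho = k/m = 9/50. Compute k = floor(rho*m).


m = 1/2*86 = 43.
rho = 9/50.
rho*m = 9/50*43 = 7.74.
k = floor(7.74) = 7.

7


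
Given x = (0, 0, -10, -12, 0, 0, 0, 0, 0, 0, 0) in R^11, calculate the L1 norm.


Non-zero entries: [(2, -10), (3, -12)]
Absolute values: [10, 12]
||x||_1 = sum = 22.

22


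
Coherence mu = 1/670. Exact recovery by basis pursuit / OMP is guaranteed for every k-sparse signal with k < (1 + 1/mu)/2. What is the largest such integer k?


1/mu = 670.
1 + 1/mu = 671.
(1 + 1/mu)/2 = 335.5 is not an integer, so k_max = floor(335.5) = 335.

335


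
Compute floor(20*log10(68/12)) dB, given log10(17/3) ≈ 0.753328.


||x||/||e|| = 68/12 = 17/3.
log10(17/3) ≈ 0.753328.
20*log10(||x||/||e||) ≈ 20*0.753328 = 15.06656.
floor(15.06656) = 15.

15


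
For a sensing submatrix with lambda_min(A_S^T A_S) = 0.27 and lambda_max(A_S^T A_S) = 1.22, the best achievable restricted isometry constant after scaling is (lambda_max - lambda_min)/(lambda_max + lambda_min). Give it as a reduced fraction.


lambda_max - lambda_min = 1.22 - 0.27 = 0.95.
lambda_max + lambda_min = 1.22 + 0.27 = 1.49.
delta = 0.95/1.49 = 95/149.

95/149


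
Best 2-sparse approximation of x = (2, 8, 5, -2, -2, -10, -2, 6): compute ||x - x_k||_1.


Sorted |x_i| descending: [10, 8, 6, 5, 2, 2, 2, 2]
Keep top 2: [10, 8]
Tail entries: [6, 5, 2, 2, 2, 2]
L1 error = sum of tail = 19.

19


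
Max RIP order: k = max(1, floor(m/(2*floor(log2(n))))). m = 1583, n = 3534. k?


floor(log2(3534)) = 11.
2*11 = 22.
m/(2*floor(log2(n))) = 1583/22 ≈ 71.9545.
floor = 71.
k = max(1, 71) = 71.

71


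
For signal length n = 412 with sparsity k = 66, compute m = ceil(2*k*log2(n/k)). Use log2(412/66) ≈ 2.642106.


log2(n/k) = log2(412/66) ≈ 2.642106.
2*k*log2(n/k) ≈ 2*66*2.642106 = 348.757992.
m = ceil(348.757992) = 349.

349


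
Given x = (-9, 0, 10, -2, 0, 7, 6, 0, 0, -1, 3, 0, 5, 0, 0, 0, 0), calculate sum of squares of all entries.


Non-zero entries: [(0, -9), (2, 10), (3, -2), (5, 7), (6, 6), (9, -1), (10, 3), (12, 5)]
Squares: [81, 100, 4, 49, 36, 1, 9, 25]
||x||_2^2 = sum = 305.

305


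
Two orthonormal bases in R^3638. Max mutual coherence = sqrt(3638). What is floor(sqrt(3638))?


60^2 = 3600 <= 3638 < 3721 = 61^2, so 60 <= sqrt(3638) < 61.
floor(sqrt(3638)) = 60.

60
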